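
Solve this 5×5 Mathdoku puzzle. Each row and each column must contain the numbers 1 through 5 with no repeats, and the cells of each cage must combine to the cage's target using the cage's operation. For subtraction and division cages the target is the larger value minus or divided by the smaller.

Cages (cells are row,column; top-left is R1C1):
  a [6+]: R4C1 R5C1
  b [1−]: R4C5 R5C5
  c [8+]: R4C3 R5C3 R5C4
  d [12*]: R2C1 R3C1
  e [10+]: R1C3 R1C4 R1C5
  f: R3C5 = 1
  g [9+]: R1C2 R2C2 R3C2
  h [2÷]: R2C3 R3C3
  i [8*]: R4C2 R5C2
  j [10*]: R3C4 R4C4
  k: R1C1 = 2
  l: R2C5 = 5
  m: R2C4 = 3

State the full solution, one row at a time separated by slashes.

2 3 5 1 4 / 4 1 2 3 5 / 3 5 4 2 1 / 1 4 3 5 2 / 5 2 1 4 3

Cage k is given, so R1C1 = 2.
Cage m is given; hence R2C4 = 3.
Cage l is a single given cell, which forces R2C5 = 5.
Cage f is given; hence R3C5 = 1.
Cage e has sum 10, leaving R1C5 = 4.
Row 2 now contains 3, so R2C1 = 4.
Cage d's pair has product 12, which forces R3C1 = 3.
Cage g has sum 9, so R1C2 = 3.
The only place for 1 in column 2 is R2C2.
1 is placed in row 2, so R2C3 = 2.
Cage g has sum 9, so R3C2 = 5.
Cage h's pair has quotient 2; hence R3C3 = 4.
Row 3 already has 5, which forces R3C4 = 2.
Column 4 already has 2; hence R4C4 = 5.
Cage e has sum 10, so R1C3 = 5.
Column 4 now contains 5, which forces R1C4 = 1.
Row 4 already has 5, leaving R4C1 = 1.
1 is placed in row 4; hence R4C3 = 3.
Row 4 now contains 3; hence R4C5 = 2.
The two cells of cage a must have sum 6, leaving R5C1 = 5.
Column 3 already has 3, so R5C3 = 1.
The 3 cells of cage c must have sum 8, leaving R5C4 = 4.
Column 5 now contains 2, so R5C5 = 3.
2 is placed in row 4, leaving R4C2 = 4.
4 is placed in row 5, leaving R5C2 = 2.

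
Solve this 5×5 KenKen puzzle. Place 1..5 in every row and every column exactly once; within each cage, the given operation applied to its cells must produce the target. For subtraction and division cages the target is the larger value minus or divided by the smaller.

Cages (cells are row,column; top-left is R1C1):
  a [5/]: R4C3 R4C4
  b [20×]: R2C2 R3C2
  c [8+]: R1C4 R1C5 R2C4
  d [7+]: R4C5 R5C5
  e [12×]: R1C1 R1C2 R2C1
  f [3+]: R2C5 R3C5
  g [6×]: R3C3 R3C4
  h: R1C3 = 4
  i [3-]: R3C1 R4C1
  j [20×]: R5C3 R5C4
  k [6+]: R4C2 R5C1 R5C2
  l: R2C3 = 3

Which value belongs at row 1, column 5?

Cage h is given, so R1C3 = 4.
Cage l is a single given cell, leaving R2C3 = 3.
Column 3 already has 3; hence R3C3 = 2.
2 is placed in row 3, so R3C4 = 3.
2 is placed in row 3, so R3C5 = 1.
4 is placed in column 3, so R5C3 = 5.
Row 5 now contains 5; hence R5C4 = 4.
1 is placed in column 5, leaving R2C5 = 2.
5 is placed in column 3, so R4C3 = 1.
Cage a's pair has quotient 5; hence R4C4 = 5.
5 is placed in row 4, leaving R4C5 = 4.
2 is placed in column 5, so R5C5 = 3.
Cage c has sum 8; hence R1C4 = 2.
2 is placed in column 5, which forces R1C5 = 5.
Row 2 already has 2; hence R2C1 = 4.
4 is placed in row 2, so R2C2 = 5.
5 is placed in column 4; hence R2C4 = 1.
Cage i's pair has difference 3, so R3C1 = 5.
Column 2 already has 5, leaving R3C2 = 4.
1 is placed in row 4; hence R4C1 = 2.
Cage k has sum 6, so R4C2 = 3.
Column 1 now contains 2, leaving R5C1 = 1.
Row 5 already has 1, so R5C2 = 2.
Column 1 already has 1, which forces R1C1 = 3.
3 is placed in column 2, which forces R1C2 = 1.
Filled in: 3 1 4 2 5 / 4 5 3 1 2 / 5 4 2 3 1 / 2 3 1 5 4 / 1 2 5 4 3.

5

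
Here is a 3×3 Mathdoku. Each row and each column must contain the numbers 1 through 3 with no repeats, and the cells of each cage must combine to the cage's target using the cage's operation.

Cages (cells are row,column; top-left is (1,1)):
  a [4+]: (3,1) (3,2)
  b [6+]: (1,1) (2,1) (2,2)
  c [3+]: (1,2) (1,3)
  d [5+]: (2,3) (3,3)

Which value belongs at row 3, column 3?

The only place for 3 in row 1 is (1,1).
Column 1 already has 3, which forces (3,1) = 1.
Cage a's pair has sum 4, which forces (3,2) = 3.
3 is placed in row 3, leaving (3,3) = 2.
The two cells of cage c must have sum 3, leaving (1,2) = 2.
2 is placed in column 3; hence (1,3) = 1.
Column 1 now contains 1; hence (2,1) = 2.
Cage b needs sum 6; hence (2,2) = 1.
2 is placed in column 3, leaving (2,3) = 3.
The full grid is 3 2 1 / 2 1 3 / 1 3 2.

2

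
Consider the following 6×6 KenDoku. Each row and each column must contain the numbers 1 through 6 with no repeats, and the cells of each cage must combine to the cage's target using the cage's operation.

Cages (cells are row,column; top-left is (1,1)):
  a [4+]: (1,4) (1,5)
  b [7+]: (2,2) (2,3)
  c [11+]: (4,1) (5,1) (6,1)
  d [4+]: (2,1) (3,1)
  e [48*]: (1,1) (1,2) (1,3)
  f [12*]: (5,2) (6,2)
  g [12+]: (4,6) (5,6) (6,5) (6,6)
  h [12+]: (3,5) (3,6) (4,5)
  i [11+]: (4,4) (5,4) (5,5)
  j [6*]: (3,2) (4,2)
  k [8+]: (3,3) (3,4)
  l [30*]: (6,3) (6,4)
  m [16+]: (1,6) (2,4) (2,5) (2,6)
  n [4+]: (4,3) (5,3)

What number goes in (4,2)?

1

In row 1, 5 can only go at (1,6), so (1,6) = 5.
The only place for 5 in column 2 is (2,2).
The two cells of cage b must have sum 7; hence (2,3) = 2.
The only place for 3 in row 2 is (2,1).
Column 1 already has 3, which forces (3,1) = 1.
The only place for 6 in column 1 is (1,1).
Cage e has product 48, leaving (1,2) = 2.
Row 1 now contains 6; hence (1,3) = 4.
Cage j's pair has product 6; hence (3,2) = 6.
The two cells of cage j must have product 6, so (4,2) = 1.
1 is placed in row 4, which forces (4,3) = 3.
Column 3 already has 3, which forces (5,3) = 1.
Column 3 already has 3, leaving (3,3) = 5.
Cage k's pair has sum 8, leaving (3,4) = 3.
Column 3 already has 5, leaving (6,3) = 6.
Row 6 already has 6, which forces (6,4) = 5.
Column 4 already has 3, which forces (1,4) = 1.
Cage a's pair has sum 4; hence (1,5) = 3.
The 3 cells of cage h must have sum 12; hence (4,5) = 6.
Column 5 already has 3, leaving (5,5) = 5.
The 3 cells of cage c must have sum 11, so (4,1) = 5.
Row 5 needs a 6, and only (5,6) is open for it.
The 4 cells of cage m must have sum 16, which forces (2,4) = 6.
Cage g needs sum 12, so (4,6) = 2.
Cage g needs sum 12, which forces (6,5) = 1.
The 4 cells of cage g must have sum 12, leaving (6,6) = 3.
Column 5 now contains 1, which forces (2,5) = 4.
The 4 cells of cage m must have sum 16; hence (2,6) = 1.
Cage h needs sum 12, leaving (3,5) = 2.
2 is placed in column 6, which forces (3,6) = 4.
Row 4 now contains 2; hence (4,4) = 4.
Cage f's pair has product 12, so (5,2) = 3.
Cage i needs sum 11, so (5,4) = 2.
Row 6 already has 3; hence (6,2) = 4.
2 is placed in row 5, so (5,1) = 4.
Row 6 already has 4; hence (6,1) = 2.
The full grid is 6 2 4 1 3 5 / 3 5 2 6 4 1 / 1 6 5 3 2 4 / 5 1 3 4 6 2 / 4 3 1 2 5 6 / 2 4 6 5 1 3.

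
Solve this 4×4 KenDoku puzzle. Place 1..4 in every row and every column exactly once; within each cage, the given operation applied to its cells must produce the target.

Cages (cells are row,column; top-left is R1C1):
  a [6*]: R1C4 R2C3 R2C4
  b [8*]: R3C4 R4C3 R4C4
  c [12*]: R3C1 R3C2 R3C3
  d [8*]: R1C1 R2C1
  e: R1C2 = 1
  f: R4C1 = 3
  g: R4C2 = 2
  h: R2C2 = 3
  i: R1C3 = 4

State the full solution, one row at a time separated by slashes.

Cage e is a single given cell, so R1C2 = 1.
Cage i is a single given cell, so R1C3 = 4.
Cage h is given; hence R2C2 = 3.
Column 2 already has 3, which forces R3C2 = 4.
F is a freebie, leaving R4C1 = 3.
G is a freebie, leaving R4C2 = 2.
Row 4 now contains 2, which forces R4C3 = 1.
1 is placed in row 4, leaving R4C4 = 4.
Row 1 now contains 4, which forces R1C1 = 2.
Cage a needs product 6, which forces R1C4 = 3.
The two cells of cage d must have product 8, which forces R2C1 = 4.
Column 3 already has 1, leaving R2C3 = 2.
Cage a has product 6, so R2C4 = 1.
Column 1 already has 3, leaving R3C1 = 1.
Column 3 already has 1, so R3C3 = 3.
The 3 cells of cage b must have product 8, which forces R3C4 = 2.

2 1 4 3 / 4 3 2 1 / 1 4 3 2 / 3 2 1 4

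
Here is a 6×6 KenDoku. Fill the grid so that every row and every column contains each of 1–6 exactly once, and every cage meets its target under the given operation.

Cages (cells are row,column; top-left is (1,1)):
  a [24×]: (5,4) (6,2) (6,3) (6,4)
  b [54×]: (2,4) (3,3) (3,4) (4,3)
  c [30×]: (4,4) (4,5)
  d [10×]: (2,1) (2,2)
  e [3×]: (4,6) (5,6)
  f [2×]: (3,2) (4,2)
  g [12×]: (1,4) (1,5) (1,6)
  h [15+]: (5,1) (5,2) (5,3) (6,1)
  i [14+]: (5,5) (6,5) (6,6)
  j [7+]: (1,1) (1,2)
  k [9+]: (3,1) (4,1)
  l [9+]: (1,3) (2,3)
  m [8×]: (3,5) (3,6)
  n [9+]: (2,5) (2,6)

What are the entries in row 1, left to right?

The only place for 1 in row 2 is (2,4).
Cage b needs product 54; hence (3,3) = 6.
Cage b needs product 54, so (3,4) = 3.
Cage b needs product 54, which forces (4,3) = 3.
Row 4 now contains 3, leaving (4,6) = 1.
Column 6 already has 1, leaving (5,6) = 3.
Cage g has product 12, leaving (1,5) = 1.
The two cells of cage f must have product 2; hence (3,2) = 1.
Row 4 already has 1, leaving (4,2) = 2.
Column 2 already has 2, leaving (6,2) = 3.
Cage d's pair has product 10, so (2,1) = 2.
Column 2 already has 2, so (2,2) = 5.
Row 2 already has 5, leaving (2,3) = 4.
4 is placed in row 2, leaving (2,5) = 3.
4 is placed in row 2; hence (2,6) = 6.
Cage a has product 24; hence (6,3) = 1.
Column 1 now contains 2, which forces (1,1) = 3.
Column 2 already has 5, which forces (1,2) = 4.
Column 3 now contains 4, so (1,3) = 5.
The 3 cells of cage g must have product 12, leaving (1,4) = 6.
Column 6 now contains 6, which forces (1,6) = 2.
Column 6 already has 2, leaving (3,6) = 4.
Column 4 already has 6, leaving (4,4) = 5.
Row 4 already has 5, so (4,5) = 6.
Column 2 now contains 4, which forces (5,2) = 6.
Column 3 now contains 5; hence (5,3) = 2.
2 is placed in row 5, so (5,4) = 4.
4 is placed in row 5; hence (5,5) = 5.
Column 4 already has 4; hence (6,4) = 2.
Column 5 now contains 6; hence (6,5) = 4.
Column 6 now contains 4, so (6,6) = 5.
4 is placed in row 3, leaving (3,1) = 5.
4 is placed in row 3, which forces (3,5) = 2.
Row 4 already has 5, which forces (4,1) = 4.
Row 5 already has 5, leaving (5,1) = 1.
Row 6 already has 5; hence (6,1) = 6.
The full grid is 3 4 5 6 1 2 / 2 5 4 1 3 6 / 5 1 6 3 2 4 / 4 2 3 5 6 1 / 1 6 2 4 5 3 / 6 3 1 2 4 5.

3 4 5 6 1 2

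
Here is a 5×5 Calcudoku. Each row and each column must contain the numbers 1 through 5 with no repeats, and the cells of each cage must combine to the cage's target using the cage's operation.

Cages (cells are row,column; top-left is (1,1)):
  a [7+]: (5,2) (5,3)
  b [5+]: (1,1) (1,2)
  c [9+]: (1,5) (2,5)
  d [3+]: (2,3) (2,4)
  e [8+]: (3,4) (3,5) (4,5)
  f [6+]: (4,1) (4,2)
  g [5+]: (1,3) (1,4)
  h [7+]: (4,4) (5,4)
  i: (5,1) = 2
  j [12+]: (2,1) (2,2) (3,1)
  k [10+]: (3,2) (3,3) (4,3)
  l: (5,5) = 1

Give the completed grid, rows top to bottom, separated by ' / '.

3 2 1 4 5 / 5 3 2 1 4 / 4 1 5 3 2 / 1 5 4 2 3 / 2 4 3 5 1

Cage i is given, which forces (5,1) = 2.
L is a freebie; hence (5,5) = 1.
The only place for 5 in row 1 is (1,5).
5 is placed in column 5, which forces (2,5) = 4.
Cage j has sum 12, so (3,1) = 4.
The 3 cells of cage e must have sum 8; hence (3,4) = 3.
Cage e needs sum 8; hence (3,5) = 2.
Cage e has sum 8, so (4,5) = 3.
Cage k has sum 10; hence (4,3) = 4.
The two cells of cage h must have sum 7; hence (4,4) = 2.
Column 3 already has 4, so (5,3) = 3.
The two cells of cage h must have sum 7, which forces (5,4) = 5.
Column 3 already has 3, which forces (1,3) = 1.
Cage g's pair has sum 5; hence (1,4) = 4.
Cage d's pair has sum 3; hence (2,3) = 2.
2 is placed in column 4, which forces (2,4) = 1.
Column 3 already has 1; hence (3,3) = 5.
3 is placed in row 5, so (5,2) = 4.
1 is placed in row 1, which forces (1,1) = 3.
4 is placed in row 1, so (1,2) = 2.
Column 1 already has 3, which forces (2,1) = 5.
5 is placed in row 2, which forces (2,2) = 3.
5 is placed in row 3, which forces (3,2) = 1.
Column 1 now contains 5, which forces (4,1) = 1.
Column 2 already has 1, which forces (4,2) = 5.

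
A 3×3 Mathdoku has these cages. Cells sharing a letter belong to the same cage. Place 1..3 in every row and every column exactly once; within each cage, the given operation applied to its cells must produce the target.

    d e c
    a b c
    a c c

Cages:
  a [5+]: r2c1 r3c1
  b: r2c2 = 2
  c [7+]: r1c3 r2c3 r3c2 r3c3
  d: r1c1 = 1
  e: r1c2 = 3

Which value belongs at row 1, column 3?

2

D is a freebie, leaving r1c1 = 1.
Cage e is a single given cell, so r1c2 = 3.
Row 1 now contains 3, so r1c3 = 2.
Cage b is given; hence r2c2 = 2.
The 4 cells of cage c must have sum 7, leaving r3c2 = 1.
Column 3 now contains 2, so r3c3 = 3.
Row 2 already has 2; hence r2c1 = 3.
Column 3 already has 3; hence r2c3 = 1.
Row 3 already has 3, so r3c1 = 2.
Filled in: 1 3 2 / 3 2 1 / 2 1 3.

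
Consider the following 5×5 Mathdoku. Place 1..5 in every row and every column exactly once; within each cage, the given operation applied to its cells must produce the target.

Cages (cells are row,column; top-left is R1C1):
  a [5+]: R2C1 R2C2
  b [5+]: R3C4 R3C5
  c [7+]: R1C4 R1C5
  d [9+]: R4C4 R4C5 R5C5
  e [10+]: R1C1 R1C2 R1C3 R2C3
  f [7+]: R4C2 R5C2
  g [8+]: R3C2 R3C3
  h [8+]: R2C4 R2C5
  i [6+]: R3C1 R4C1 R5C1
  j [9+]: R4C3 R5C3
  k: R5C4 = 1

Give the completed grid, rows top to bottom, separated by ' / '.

Cage k is a single given cell, so R5C4 = 1.
The only place for 4 in row 3 is R3C4.
Cage b's pair has sum 5; hence R3C5 = 1.
The 3 cells of cage i must have sum 6, which forces R4C1 = 1.
The only place for 2 in row 3 is R3C1.
2 is placed in column 1, leaving R5C1 = 3.
Column 1 already has 3, so R2C1 = 4.
Cage a's pair has sum 5, so R2C2 = 1.
Column 1 now contains 4, which forces R1C1 = 5.
The 4 cells of cage e must have sum 10, which forces R1C2 = 2.
The 4 cells of cage e must have sum 10, which forces R1C3 = 1.
2 is placed in row 1, so R1C4 = 3.
2 is placed in row 1, which forces R1C5 = 4.
The 4 cells of cage e must have sum 10, so R2C3 = 2.
3 is placed in column 4; hence R2C4 = 5.
5 is placed in row 2, leaving R2C5 = 3.
3 is placed in column 4, leaving R4C4 = 2.
Row 4 now contains 2, leaving R4C5 = 5.
4 is placed in column 5, so R5C5 = 2.
Row 4 already has 5, which forces R4C2 = 3.
Row 4 already has 5; hence R4C3 = 4.
Cage f's pair has sum 7; hence R5C2 = 4.
Cage j's pair has sum 9, leaving R5C3 = 5.
3 is placed in column 2, leaving R3C2 = 5.
Column 3 now contains 5, which forces R3C3 = 3.

5 2 1 3 4 / 4 1 2 5 3 / 2 5 3 4 1 / 1 3 4 2 5 / 3 4 5 1 2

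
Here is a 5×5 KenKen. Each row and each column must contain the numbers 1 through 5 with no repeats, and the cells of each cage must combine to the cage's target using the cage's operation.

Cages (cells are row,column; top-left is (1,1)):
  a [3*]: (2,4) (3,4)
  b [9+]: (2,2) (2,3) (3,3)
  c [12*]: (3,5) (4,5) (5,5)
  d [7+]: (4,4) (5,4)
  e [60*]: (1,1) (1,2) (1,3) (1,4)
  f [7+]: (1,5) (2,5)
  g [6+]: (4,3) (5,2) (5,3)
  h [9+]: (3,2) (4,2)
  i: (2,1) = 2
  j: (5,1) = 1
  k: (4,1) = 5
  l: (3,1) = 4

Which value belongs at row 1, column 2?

1

Cage i is a single given cell, so (2,1) = 2.
Cage l is given; hence (3,1) = 4.
Row 3 already has 4, so (3,2) = 5.
K is a freebie; hence (4,1) = 5.
Column 2 already has 5, so (4,2) = 4.
J is a freebie; hence (5,1) = 1.
Column 1 now contains 1; hence (1,1) = 3.
Cage e needs product 60; hence (1,2) = 1.
Column 2 now contains 1; hence (2,2) = 3.
Row 2 already has 3, so (2,4) = 1.
Column 4 now contains 1, leaving (3,4) = 3.
Row 3 already has 3, which forces (3,5) = 1.
The 3 cells of cage g must have sum 6; hence (4,3) = 1.
3 is placed in column 4, leaving (4,4) = 2.
Column 5 already has 1, which forces (4,5) = 3.
Column 2 already has 3; hence (5,2) = 2.
Row 5 already has 2; hence (5,3) = 3.
Cage c has product 12; hence (5,5) = 4.
Column 5 now contains 4, which forces (1,5) = 2.
Cage b needs sum 9, so (2,3) = 4.
Column 5 now contains 4, so (2,5) = 5.
Row 3 already has 1, which forces (3,3) = 2.
Row 5 already has 4, which forces (5,4) = 5.
Column 3 already has 4, which forces (1,3) = 5.
Column 4 now contains 5, which forces (1,4) = 4.
The full grid is 3 1 5 4 2 / 2 3 4 1 5 / 4 5 2 3 1 / 5 4 1 2 3 / 1 2 3 5 4.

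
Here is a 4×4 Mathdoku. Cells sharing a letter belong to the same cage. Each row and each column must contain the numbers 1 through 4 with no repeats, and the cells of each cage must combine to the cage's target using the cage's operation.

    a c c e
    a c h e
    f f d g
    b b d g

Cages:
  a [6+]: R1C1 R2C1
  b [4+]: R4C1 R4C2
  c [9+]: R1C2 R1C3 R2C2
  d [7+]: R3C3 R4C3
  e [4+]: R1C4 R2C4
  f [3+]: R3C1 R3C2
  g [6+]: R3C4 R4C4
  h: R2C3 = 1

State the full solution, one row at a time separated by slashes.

4 3 2 1 / 2 4 1 3 / 1 2 3 4 / 3 1 4 2

Cage h is given, so R2C3 = 1.
Row 2 now contains 1; hence R2C4 = 3.
Column 4 already has 3, which forces R1C4 = 1.
In row 3, 3 can only go at R3C3, so R3C3 = 3.
Cage c has sum 9; hence R1C2 = 3.
Column 2 already has 3, leaving R4C2 = 1.
Column 3 now contains 3, leaving R4C3 = 4.
4 is placed in row 4, leaving R4C4 = 2.
Column 3 now contains 4; hence R1C3 = 2.
Cage c has sum 9, so R2C2 = 4.
Cage f's pair has sum 3, so R3C1 = 1.
1 is placed in column 2, so R3C2 = 2.
2 is placed in column 4, so R3C4 = 4.
Row 4 now contains 1; hence R4C1 = 3.
Row 1 already has 2; hence R1C1 = 4.
4 is placed in row 2, leaving R2C1 = 2.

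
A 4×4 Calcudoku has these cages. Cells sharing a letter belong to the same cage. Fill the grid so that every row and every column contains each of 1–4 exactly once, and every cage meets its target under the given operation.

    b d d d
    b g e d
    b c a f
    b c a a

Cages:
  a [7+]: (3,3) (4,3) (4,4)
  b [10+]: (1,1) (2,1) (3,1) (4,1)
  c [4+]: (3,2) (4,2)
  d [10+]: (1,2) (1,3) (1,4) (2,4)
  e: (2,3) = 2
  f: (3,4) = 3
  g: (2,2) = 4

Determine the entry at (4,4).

2

Cage g is a single given cell, so (2,2) = 4.
Cage e is given, which forces (2,3) = 2.
F is a freebie; hence (3,4) = 3.
Column 4 now contains 3, which forces (2,4) = 1.
Row 3 now contains 3, which forces (3,2) = 1.
Row 3 now contains 1, which forces (3,3) = 4.
Cage c needs two cells with sum 4, leaving (4,2) = 3.
Column 3 now contains 4, which forces (4,3) = 1.
The 3 cells of cage a must have sum 7; hence (4,4) = 2.
The 4 cells of cage b must have sum 10; hence (1,1) = 1.
Column 2 already has 3, which forces (1,2) = 2.
Column 3 now contains 4, which forces (1,3) = 3.
Column 4 now contains 2, leaving (1,4) = 4.
Row 2 now contains 1; hence (2,1) = 3.
Row 3 already has 4, so (3,1) = 2.
Row 4 already has 2, leaving (4,1) = 4.
The full grid is 1 2 3 4 / 3 4 2 1 / 2 1 4 3 / 4 3 1 2.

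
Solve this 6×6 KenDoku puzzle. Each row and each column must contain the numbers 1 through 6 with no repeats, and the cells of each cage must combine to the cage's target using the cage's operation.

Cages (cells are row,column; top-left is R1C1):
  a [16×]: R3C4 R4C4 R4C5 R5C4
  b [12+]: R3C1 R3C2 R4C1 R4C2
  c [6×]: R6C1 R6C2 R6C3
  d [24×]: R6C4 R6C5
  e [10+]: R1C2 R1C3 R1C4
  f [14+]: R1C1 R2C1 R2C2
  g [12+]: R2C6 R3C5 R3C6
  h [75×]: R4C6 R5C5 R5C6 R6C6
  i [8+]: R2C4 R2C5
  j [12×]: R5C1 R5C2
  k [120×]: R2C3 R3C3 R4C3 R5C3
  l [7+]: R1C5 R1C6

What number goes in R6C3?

3

Cage a needs product 16, so R4C5 = 2.
Cage h has product 75; hence R5C5 = 5.
Row 6 needs a 5, and only R6C6 is open for it.
In row 2, 1 can only go at R2C3, so R2C3 = 1.
In column 4, 3 can only go at R1C4, so R1C4 = 3.
Row 1 needs a 4, and only R1C1 is open for it.
Cage f has sum 14, which forces R2C1 = 6.
The 3 cells of cage f must have sum 14, so R2C2 = 4.
6 is placed in row 2; hence R2C5 = 3.
3 is placed in row 2; hence R2C6 = 2.
Row 2 already has 2, leaving R2C4 = 5.
Cage j's pair has product 12; hence R5C1 = 2.
The two cells of cage j must have product 12; hence R5C2 = 6.
Row 5 now contains 6, leaving R5C3 = 4.
Row 5 already has 4, so R5C4 = 1.
1 is placed in row 5, which forces R5C6 = 3.
The 4 cells of cage a must have product 16; hence R3C4 = 2.
Column 4 already has 1; hence R4C4 = 4.
Column 6 now contains 3, so R4C6 = 1.
Column 4 now contains 4, so R6C4 = 6.
6 is placed in row 6, leaving R6C5 = 4.
Cage l's pair has sum 7, which forces R1C5 = 1.
Column 6 already has 1, leaving R1C6 = 6.
4 is placed in column 5, leaving R3C5 = 6.
Cage g has sum 12, leaving R3C6 = 4.
Row 3 now contains 6, leaving R3C3 = 5.
The 4 cells of cage k must have product 120, leaving R4C3 = 6.
Cage e needs sum 10, which forces R1C2 = 5.
5 is placed in column 3; hence R1C3 = 2.
5 is placed in column 2, so R4C2 = 3.
Column 3 already has 2, so R6C3 = 3.
Cage b has sum 12, leaving R3C1 = 3.
Column 2 already has 3, so R3C2 = 1.
Row 4 already has 3, so R4C1 = 5.
Row 6 now contains 3, which forces R6C1 = 1.
Cage c has product 6; hence R6C2 = 2.
The full grid is 4 5 2 3 1 6 / 6 4 1 5 3 2 / 3 1 5 2 6 4 / 5 3 6 4 2 1 / 2 6 4 1 5 3 / 1 2 3 6 4 5.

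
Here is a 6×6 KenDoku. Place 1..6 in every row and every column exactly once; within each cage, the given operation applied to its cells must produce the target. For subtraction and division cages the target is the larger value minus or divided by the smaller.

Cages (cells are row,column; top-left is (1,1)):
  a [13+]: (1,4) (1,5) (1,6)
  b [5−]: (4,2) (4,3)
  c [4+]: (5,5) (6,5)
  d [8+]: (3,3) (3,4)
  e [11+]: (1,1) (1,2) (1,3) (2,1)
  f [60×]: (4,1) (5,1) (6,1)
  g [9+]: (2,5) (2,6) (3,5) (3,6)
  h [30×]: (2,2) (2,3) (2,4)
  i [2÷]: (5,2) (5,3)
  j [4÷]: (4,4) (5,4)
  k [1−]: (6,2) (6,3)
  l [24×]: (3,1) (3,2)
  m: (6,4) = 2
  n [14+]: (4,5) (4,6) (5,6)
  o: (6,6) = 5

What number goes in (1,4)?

3

Cage m is given; hence (6,4) = 2.
Cage o is given, leaving (6,6) = 5.
In row 5, 5 can only go at (5,1), so (5,1) = 5.
In row 4, 5 can only go at (4,5), so (4,5) = 5.
Row 4 needs a 2, and only (4,1) is open for it.
Cage f has product 60, so (6,1) = 6.
Column 1 already has 6, leaving (3,1) = 4.
Cage l's pair has product 24, so (3,2) = 6.
Column 2 already has 6, so (4,2) = 1.
1 is placed in row 4, leaving (4,3) = 6.
1 is placed in row 4, leaving (4,4) = 4.
6 is placed in row 4, which forces (4,6) = 3.
Column 4 now contains 4, so (5,4) = 1.
1 is placed in row 5, which forces (5,5) = 3.
Column 6 already has 3, so (5,6) = 6.
Column 5 already has 3, so (6,5) = 1.
Cage a needs sum 13, leaving (1,5) = 6.
Cage g has sum 9, leaving (2,5) = 4.
Cage g needs sum 9, leaving (2,6) = 2.
Column 5 now contains 1; hence (3,5) = 2.
The 4 cells of cage g must have sum 9, which forces (3,6) = 1.
The 3 cells of cage a must have sum 13; hence (1,4) = 3.
Column 6 already has 2, which forces (1,6) = 4.
The 3 cells of cage h must have product 30, leaving (2,2) = 5.
Cage h needs product 30, so (2,3) = 1.
Cage h needs product 30, leaving (2,4) = 6.
Column 4 now contains 3, so (3,4) = 5.
Row 1 now contains 3; hence (1,1) = 1.
Column 2 now contains 5, so (1,2) = 2.
Cage e needs sum 11, which forces (1,3) = 5.
1 is placed in row 2, leaving (2,1) = 3.
Row 3 now contains 5, so (3,3) = 3.
Column 2 now contains 2, which forces (5,2) = 4.
Row 5 already has 4; hence (5,3) = 2.
4 is placed in column 2; hence (6,2) = 3.
3 is placed in column 3, leaving (6,3) = 4.
Completed grid: 1 2 5 3 6 4 / 3 5 1 6 4 2 / 4 6 3 5 2 1 / 2 1 6 4 5 3 / 5 4 2 1 3 6 / 6 3 4 2 1 5.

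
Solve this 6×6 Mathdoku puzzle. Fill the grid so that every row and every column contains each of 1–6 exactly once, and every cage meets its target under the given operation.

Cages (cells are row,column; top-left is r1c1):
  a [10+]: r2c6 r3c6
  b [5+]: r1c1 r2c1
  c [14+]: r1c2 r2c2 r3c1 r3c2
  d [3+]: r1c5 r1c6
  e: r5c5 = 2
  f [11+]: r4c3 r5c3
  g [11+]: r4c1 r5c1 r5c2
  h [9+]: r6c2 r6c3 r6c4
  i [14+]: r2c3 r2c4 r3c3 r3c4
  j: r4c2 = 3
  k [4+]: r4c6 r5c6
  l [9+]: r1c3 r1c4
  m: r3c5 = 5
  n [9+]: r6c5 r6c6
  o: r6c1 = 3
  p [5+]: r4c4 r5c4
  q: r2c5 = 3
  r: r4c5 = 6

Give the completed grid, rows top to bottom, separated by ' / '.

Cage q is given, which forces r2c5 = 3.
M is a freebie; hence r3c5 = 5.
J is a freebie, leaving r4c2 = 3.
R is a freebie, which forces r4c5 = 6.
Row 4 already has 3, leaving r4c6 = 1.
E is a freebie, so r5c5 = 2.
Column 6 now contains 1, so r5c6 = 3.
Cage o is given, which forces r6c1 = 3.
Column 5 already has 6, so r6c5 = 4.
2 is placed in column 5; hence r1c5 = 1.
Column 6 now contains 1, so r1c6 = 2.
6 is placed in row 4; hence r4c3 = 5.
The two cells of cage p must have sum 5, so r4c4 = 4.
Cage f's pair has sum 11; hence r5c3 = 6.
Cage p needs two cells with sum 5; hence r5c4 = 1.
Cage n needs two cells with sum 9, which forces r6c6 = 5.
1 is placed in row 1, so r1c1 = 4.
Row 1 already has 4, leaving r1c3 = 3.
Cage b needs two cells with sum 5, so r2c1 = 1.
Row 4 now contains 4, which forces r4c1 = 2.
Column 1 already has 4, leaving r5c1 = 5.
5 is placed in row 5; hence r5c2 = 4.
The 4 cells of cage c must have sum 14, leaving r1c2 = 5.
Cage l's pair has sum 9, so r1c4 = 6.
The 4 cells of cage c must have sum 14, so r2c2 = 2.
2 is placed in row 2, which forces r2c3 = 4.
2 is placed in row 2; hence r2c4 = 5.
Row 2 now contains 4; hence r2c6 = 6.
Column 1 already has 2, which forces r3c1 = 6.
Cage c has sum 14, so r3c2 = 1.
1 is placed in row 3; hence r3c3 = 2.
Row 3 now contains 2; hence r3c4 = 3.
Column 6 already has 6, leaving r3c6 = 4.
Column 2 now contains 1; hence r6c2 = 6.
Column 3 now contains 2; hence r6c3 = 1.
6 is placed in column 4, which forces r6c4 = 2.

4 5 3 6 1 2 / 1 2 4 5 3 6 / 6 1 2 3 5 4 / 2 3 5 4 6 1 / 5 4 6 1 2 3 / 3 6 1 2 4 5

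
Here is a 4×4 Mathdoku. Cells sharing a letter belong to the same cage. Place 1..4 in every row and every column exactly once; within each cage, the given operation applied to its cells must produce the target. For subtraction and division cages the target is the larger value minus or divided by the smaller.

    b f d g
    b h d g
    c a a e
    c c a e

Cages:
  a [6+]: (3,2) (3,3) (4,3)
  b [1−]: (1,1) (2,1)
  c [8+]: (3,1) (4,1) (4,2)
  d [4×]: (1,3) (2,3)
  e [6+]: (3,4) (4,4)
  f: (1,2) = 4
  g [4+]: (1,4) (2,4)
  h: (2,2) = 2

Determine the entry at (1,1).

2

F is a freebie, so (1,2) = 4.
Row 1 already has 4, which forces (1,3) = 1.
Row 1 now contains 1, which forces (1,4) = 3.
Cage h is given; hence (2,2) = 2.
1 is placed in column 3; hence (2,3) = 4.
3 is placed in column 4; hence (2,4) = 1.
Row 1 now contains 3, leaving (1,1) = 2.
1 is placed in row 2, leaving (2,1) = 3.
Cage a has sum 6, which forces (3,2) = 1.
Column 2 already has 1, so (4,2) = 3.
3 is placed in row 4, which forces (4,3) = 2.
Row 4 already has 2, which forces (4,4) = 4.
Row 3 already has 1; hence (3,1) = 4.
Column 3 now contains 2, which forces (3,3) = 3.
Column 4 already has 4, so (3,4) = 2.
4 is placed in row 4, so (4,1) = 1.
Filled in: 2 4 1 3 / 3 2 4 1 / 4 1 3 2 / 1 3 2 4.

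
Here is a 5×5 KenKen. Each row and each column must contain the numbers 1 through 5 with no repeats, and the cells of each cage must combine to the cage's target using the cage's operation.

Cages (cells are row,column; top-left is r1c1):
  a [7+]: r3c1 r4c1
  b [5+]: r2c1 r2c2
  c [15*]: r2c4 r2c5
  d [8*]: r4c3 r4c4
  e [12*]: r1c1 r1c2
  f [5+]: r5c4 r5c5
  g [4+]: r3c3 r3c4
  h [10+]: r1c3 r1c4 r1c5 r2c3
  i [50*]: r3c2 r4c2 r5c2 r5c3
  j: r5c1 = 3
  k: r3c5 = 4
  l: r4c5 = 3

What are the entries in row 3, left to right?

2 5 3 1 4

Cage k is a single given cell, which forces r3c5 = 4.
Cage l is a single given cell, which forces r4c5 = 3.
J is a freebie, which forces r5c1 = 3.
Cage i needs product 50, leaving r5c3 = 5.
3 is placed in column 1, which forces r1c1 = 4.
The two cells of cage e must have product 12; hence r1c2 = 3.
The two cells of cage c must have product 15, so r2c4 = 3.
Column 5 now contains 3, so r2c5 = 5.
3 is placed in column 4, so r3c4 = 1.
Cage f's pair has sum 5, which forces r5c4 = 4.
The two cells of cage f must have sum 5, which forces r5c5 = 1.
The 4 cells of cage h must have sum 10, which forces r1c3 = 1.
The 4 cells of cage h must have sum 10, leaving r1c4 = 5.
Column 5 now contains 1, leaving r1c5 = 2.
Cage b needs two cells with sum 5, leaving r2c1 = 1.
The two cells of cage b must have sum 5, which forces r2c2 = 4.
Cage h has sum 10, which forces r2c3 = 2.
The 4 cells of cage i must have product 50, leaving r3c2 = 5.
1 is placed in row 3, leaving r3c3 = 3.
Cage i has product 50, so r4c2 = 1.
Cage d needs two cells with product 8; hence r4c3 = 4.
Column 4 now contains 4, leaving r4c4 = 2.
1 is placed in row 5, leaving r5c2 = 2.
Row 3 already has 5, which forces r3c1 = 2.
Row 4 now contains 2; hence r4c1 = 5.
Filled in: 4 3 1 5 2 / 1 4 2 3 5 / 2 5 3 1 4 / 5 1 4 2 3 / 3 2 5 4 1.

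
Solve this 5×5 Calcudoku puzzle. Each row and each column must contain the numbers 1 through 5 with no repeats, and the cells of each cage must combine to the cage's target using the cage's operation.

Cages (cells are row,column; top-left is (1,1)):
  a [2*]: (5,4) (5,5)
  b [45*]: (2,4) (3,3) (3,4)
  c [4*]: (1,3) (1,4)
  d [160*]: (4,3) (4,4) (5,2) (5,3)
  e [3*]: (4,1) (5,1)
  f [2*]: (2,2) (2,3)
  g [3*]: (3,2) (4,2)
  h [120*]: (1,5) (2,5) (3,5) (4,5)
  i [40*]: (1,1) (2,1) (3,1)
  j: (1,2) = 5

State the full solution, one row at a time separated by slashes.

2 5 4 1 3 / 5 2 1 3 4 / 4 1 3 5 2 / 1 3 2 4 5 / 3 4 5 2 1

Cage j is a single given cell; hence (1,2) = 5.
Cage b has product 45, leaving (2,4) = 3.
Cage b needs product 45, so (3,3) = 3.
The 3 cells of cage b must have product 45; hence (3,4) = 5.
Cage i has product 40; hence (2,1) = 5.
Row 3 now contains 3, leaving (3,2) = 1.
Cage g's pair has product 3, so (4,2) = 3.
The 4 cells of cage h must have product 120, which forces (1,5) = 3.
1 is placed in column 2; hence (2,2) = 2.
The two cells of cage f must have product 2, so (2,3) = 1.
2 is placed in row 2, leaving (2,5) = 4.
4 is placed in column 5, which forces (3,5) = 2.
Row 4 already has 3, so (4,1) = 1.
The 4 cells of cage h must have product 120; hence (4,5) = 5.
Cage e needs two cells with product 3; hence (5,1) = 3.
Column 2 already has 2, which forces (5,2) = 4.
Column 5 already has 2; hence (5,5) = 1.
Cage i has product 40, so (1,1) = 2.
1 is placed in column 3; hence (1,3) = 4.
Cage c needs two cells with product 4, so (1,4) = 1.
Row 3 already has 2; hence (3,1) = 4.
Column 3 now contains 4, so (4,3) = 2.
2 is placed in row 4, leaving (4,4) = 4.
The 4 cells of cage d must have product 160, so (5,3) = 5.
Row 5 already has 1; hence (5,4) = 2.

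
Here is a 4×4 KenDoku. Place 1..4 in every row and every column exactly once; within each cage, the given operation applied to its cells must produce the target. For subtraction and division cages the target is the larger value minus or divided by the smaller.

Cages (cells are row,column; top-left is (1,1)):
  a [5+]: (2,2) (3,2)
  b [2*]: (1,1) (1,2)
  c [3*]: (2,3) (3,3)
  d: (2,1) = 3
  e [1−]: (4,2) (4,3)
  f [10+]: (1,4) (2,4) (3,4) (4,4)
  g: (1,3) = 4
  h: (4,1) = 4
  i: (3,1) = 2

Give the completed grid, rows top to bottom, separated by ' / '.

Cage g is given, leaving (1,3) = 4.
Cage d is a single given cell; hence (2,1) = 3.
Row 2 already has 3, which forces (2,3) = 1.
Cage i is a single given cell, leaving (3,1) = 2.
Column 3 already has 1, which forces (3,3) = 3.
Cage h is given, leaving (4,1) = 4.
3 is placed in column 3, leaving (4,3) = 2.
Column 1 now contains 2, leaving (1,1) = 1.
Cage b's pair has product 2; hence (1,2) = 2.
2 is placed in row 1, leaving (1,4) = 3.
Cage a needs two cells with sum 5; hence (2,2) = 4.
Row 2 already has 4; hence (2,4) = 2.
Cage a needs two cells with sum 5; hence (3,2) = 1.
Row 3 now contains 1, leaving (3,4) = 4.
1 is placed in column 2, which forces (4,2) = 3.
Column 4 now contains 3, leaving (4,4) = 1.

1 2 4 3 / 3 4 1 2 / 2 1 3 4 / 4 3 2 1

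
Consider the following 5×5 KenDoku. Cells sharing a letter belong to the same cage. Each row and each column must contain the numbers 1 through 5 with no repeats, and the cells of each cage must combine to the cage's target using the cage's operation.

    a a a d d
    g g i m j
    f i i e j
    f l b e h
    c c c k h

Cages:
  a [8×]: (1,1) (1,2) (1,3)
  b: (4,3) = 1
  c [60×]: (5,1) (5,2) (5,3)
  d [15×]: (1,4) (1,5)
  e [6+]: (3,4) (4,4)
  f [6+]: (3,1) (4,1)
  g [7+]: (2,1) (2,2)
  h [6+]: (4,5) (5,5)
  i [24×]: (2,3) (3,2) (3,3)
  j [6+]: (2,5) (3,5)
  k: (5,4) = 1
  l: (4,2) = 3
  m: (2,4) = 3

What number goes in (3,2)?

2

M is a freebie, leaving (2,4) = 3.
L is a freebie; hence (4,2) = 3.
B is a freebie, so (4,3) = 1.
K is a freebie, leaving (5,4) = 1.
3 is placed in column 4, leaving (1,4) = 5.
The two cells of cage d must have product 15, so (1,5) = 3.
Cage i has product 24; hence (3,3) = 3.
The 3 cells of cage c must have product 60, which forces (5,1) = 3.
The only place for 1 in row 2 is (2,5).
The two cells of cage j must have sum 6; hence (3,5) = 5.
Row 2 needs a 4, and only (2,3) is open for it.
Column 3 already has 4, which forces (1,3) = 2.
The 3 cells of cage i must have product 24; hence (3,2) = 2.
Row 3 already has 2, so (3,4) = 4.
4 is placed in column 4, which forces (4,4) = 2.
2 is placed in row 4, leaving (4,5) = 4.
Cage c has product 60, which forces (5,2) = 4.
Column 3 already has 4, which forces (5,3) = 5.
4 is placed in column 5; hence (5,5) = 2.
The 3 cells of cage a must have product 8, which forces (1,1) = 4.
4 is placed in column 2, which forces (1,2) = 1.
Cage g needs two cells with sum 7, leaving (2,1) = 2.
2 is placed in column 2, which forces (2,2) = 5.
Row 3 already has 4; hence (3,1) = 1.
Row 4 now contains 4, which forces (4,1) = 5.
The full grid is 4 1 2 5 3 / 2 5 4 3 1 / 1 2 3 4 5 / 5 3 1 2 4 / 3 4 5 1 2.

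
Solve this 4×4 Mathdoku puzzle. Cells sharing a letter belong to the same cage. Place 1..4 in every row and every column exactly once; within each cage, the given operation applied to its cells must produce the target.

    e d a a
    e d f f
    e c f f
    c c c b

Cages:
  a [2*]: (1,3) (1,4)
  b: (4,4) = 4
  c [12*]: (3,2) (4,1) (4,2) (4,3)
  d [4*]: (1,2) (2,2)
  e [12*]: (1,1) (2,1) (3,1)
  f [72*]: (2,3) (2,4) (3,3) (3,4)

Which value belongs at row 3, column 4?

3

Cage b is a single given cell, which forces (4,4) = 4.
The 4 cells of cage c must have product 12, so (3,2) = 2.
Row 3 now contains 2, which forces (3,4) = 3.
Cage f needs product 72, leaving (2,3) = 3.
Column 4 now contains 3, leaving (2,4) = 2.
Row 3 already has 3, leaving (3,3) = 4.
The 3 cells of cage e must have product 12, leaving (1,1) = 3.
The two cells of cage a must have product 2, so (1,3) = 2.
Column 4 already has 2, so (1,4) = 1.
The 3 cells of cage e must have product 12, which forces (2,1) = 4.
4 is placed in row 2, which forces (2,2) = 1.
4 is placed in row 3, leaving (3,1) = 1.
Column 1 already has 1, so (4,1) = 2.
Column 2 already has 1; hence (4,2) = 3.
2 is placed in column 3, which forces (4,3) = 1.
Row 1 already has 1, which forces (1,2) = 4.
Completed grid: 3 4 2 1 / 4 1 3 2 / 1 2 4 3 / 2 3 1 4.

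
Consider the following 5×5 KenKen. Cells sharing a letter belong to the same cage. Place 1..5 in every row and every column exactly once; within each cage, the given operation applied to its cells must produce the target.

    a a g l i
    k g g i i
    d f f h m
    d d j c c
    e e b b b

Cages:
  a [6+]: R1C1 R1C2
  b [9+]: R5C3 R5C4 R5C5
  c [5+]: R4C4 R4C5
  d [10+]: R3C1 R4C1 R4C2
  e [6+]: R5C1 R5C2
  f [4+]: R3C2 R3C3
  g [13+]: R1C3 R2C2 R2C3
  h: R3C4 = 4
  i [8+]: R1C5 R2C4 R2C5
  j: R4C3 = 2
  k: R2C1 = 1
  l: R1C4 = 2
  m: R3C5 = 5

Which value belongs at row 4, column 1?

Cage l is given, so R1C4 = 2.
Cage k is a single given cell, which forces R2C1 = 1.
Cage h is a single given cell, so R3C4 = 4.
M is a freebie, which forces R3C5 = 5.
Cage j is a single given cell, which forces R4C3 = 2.
The two cells of cage a must have sum 6, which forces R1C1 = 5.
Cage a needs two cells with sum 6, which forces R1C2 = 1.
Row 1 already has 5; hence R1C3 = 4.
1 is placed in row 1; hence R1C5 = 3.
Column 2 already has 1, so R3C2 = 3.
Row 3 already has 3, leaving R3C3 = 1.
Column 2 already has 3, leaving R4C2 = 5.
Cage c's pair has sum 5; hence R4C4 = 1.
Cage c needs two cells with sum 5, which forces R4C5 = 4.
Column 2 already has 5, which forces R2C2 = 4.
Cage g has sum 13, leaving R2C3 = 5.
The 3 cells of cage i must have sum 8, which forces R2C4 = 3.
Column 5 now contains 4, leaving R2C5 = 2.
Row 3 already has 3, so R3C1 = 2.
4 is placed in row 4, so R4C1 = 3.
2 is placed in column 1, so R5C1 = 4.
Column 2 now contains 4, which forces R5C2 = 2.
5 is placed in column 3, so R5C3 = 3.
3 is placed in column 4, which forces R5C4 = 5.
The 3 cells of cage b must have sum 9; hence R5C5 = 1.
Completed grid: 5 1 4 2 3 / 1 4 5 3 2 / 2 3 1 4 5 / 3 5 2 1 4 / 4 2 3 5 1.

3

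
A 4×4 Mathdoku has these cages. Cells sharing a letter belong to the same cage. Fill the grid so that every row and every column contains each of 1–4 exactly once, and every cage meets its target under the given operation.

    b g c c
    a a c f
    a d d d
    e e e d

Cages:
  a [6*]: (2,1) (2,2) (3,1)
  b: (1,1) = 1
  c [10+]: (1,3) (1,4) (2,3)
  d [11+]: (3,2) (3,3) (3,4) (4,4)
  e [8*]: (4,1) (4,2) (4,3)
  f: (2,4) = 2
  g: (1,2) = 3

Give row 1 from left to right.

Cage b is a single given cell; hence (1,1) = 1.
G is a freebie, so (1,2) = 3.
Row 1 already has 3, which forces (1,4) = 4.
Cage f is a single given cell, so (2,4) = 2.
Column 4 now contains 2, so (4,4) = 3.
Row 1 already has 4; hence (1,3) = 2.
2 is placed in row 2, so (2,1) = 3.
2 is placed in row 2; hence (2,2) = 1.
Cage c needs sum 10, so (2,3) = 4.
The 3 cells of cage a must have product 6, so (3,1) = 2.
Cage d needs sum 11, so (3,2) = 4.
Cage d needs sum 11, so (3,3) = 3.
Column 4 already has 3, so (3,4) = 1.
Column 1 already has 2, which forces (4,1) = 4.
Column 2 now contains 4, which forces (4,2) = 2.
4 is placed in column 3, so (4,3) = 1.
Filled in: 1 3 2 4 / 3 1 4 2 / 2 4 3 1 / 4 2 1 3.

1 3 2 4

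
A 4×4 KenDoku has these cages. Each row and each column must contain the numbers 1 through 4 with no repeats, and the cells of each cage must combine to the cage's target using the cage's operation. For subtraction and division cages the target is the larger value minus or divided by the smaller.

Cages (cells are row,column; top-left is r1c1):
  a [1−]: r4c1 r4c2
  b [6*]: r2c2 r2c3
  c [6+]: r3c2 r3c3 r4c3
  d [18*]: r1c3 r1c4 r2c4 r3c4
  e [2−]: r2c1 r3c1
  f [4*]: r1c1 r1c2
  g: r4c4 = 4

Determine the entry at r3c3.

4

The 4 cells of cage d must have product 18, leaving r1c3 = 3.
Column 3 already has 3, so r2c3 = 2.
2 is placed in column 3, leaving r4c3 = 1.
Cage g is given; hence r4c4 = 4.
Row 2 already has 2, so r2c2 = 3.
Row 2 now contains 3, leaving r2c4 = 1.
Cage c needs sum 6; hence r3c2 = 1.
1 is placed in column 3, leaving r3c3 = 4.
Column 2 now contains 3, which forces r4c2 = 2.
Cage f needs two cells with product 4, so r1c1 = 1.
Column 2 now contains 1, which forces r1c2 = 4.
Column 4 now contains 1; hence r1c4 = 2.
Row 2 already has 1; hence r2c1 = 4.
The two cells of cage e must have difference 2, which forces r3c1 = 2.
The 4 cells of cage d must have product 18; hence r3c4 = 3.
Row 4 already has 2, leaving r4c1 = 3.
Filled in: 1 4 3 2 / 4 3 2 1 / 2 1 4 3 / 3 2 1 4.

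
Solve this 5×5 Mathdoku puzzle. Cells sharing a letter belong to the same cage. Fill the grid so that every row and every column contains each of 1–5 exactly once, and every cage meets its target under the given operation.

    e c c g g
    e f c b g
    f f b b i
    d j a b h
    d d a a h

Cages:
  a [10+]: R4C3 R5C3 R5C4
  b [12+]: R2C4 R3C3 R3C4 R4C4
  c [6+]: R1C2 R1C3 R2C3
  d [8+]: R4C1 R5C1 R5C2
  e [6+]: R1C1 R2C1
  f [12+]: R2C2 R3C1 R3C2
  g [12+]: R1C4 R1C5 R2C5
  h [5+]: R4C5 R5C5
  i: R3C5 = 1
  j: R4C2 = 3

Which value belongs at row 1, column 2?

I is a freebie, which forces R3C5 = 1.
Cage j is a single given cell, which forces R4C2 = 3.
Cage h needs two cells with sum 5, so R4C5 = 2.
Cage h needs two cells with sum 5, leaving R5C5 = 3.
Cage g has sum 12, so R1C4 = 3.
Row 2 needs a 3, and only R2C3 is open for it.
In row 3, 3 can only go at R3C1, so R3C1 = 3.
The only place for 4 in column 1 is R1C1.
4 is placed in row 1; hence R1C5 = 5.
Cage e's pair has sum 6, which forces R2C1 = 2.
Row 2 now contains 2, so R2C4 = 1.
Cage g needs sum 12, which forces R2C5 = 4.
4 is placed in row 2; hence R2C2 = 5.
Cage f needs sum 12, which forces R3C2 = 4.
Cage d has sum 8, leaving R5C2 = 2.
Column 2 now contains 2, which forces R1C2 = 1.
Cage c needs sum 6, which forces R1C3 = 2.
Column 3 now contains 2, which forces R3C3 = 5.
5 is placed in row 3, leaving R3C4 = 2.
Cage b needs sum 12, which forces R4C4 = 4.
Column 4 already has 4, leaving R5C4 = 5.
Cage d has sum 8, which forces R4C1 = 5.
Row 4 already has 4, which forces R4C3 = 1.
Row 5 already has 5; hence R5C1 = 1.
Cage a needs sum 10, which forces R5C3 = 4.
Completed grid: 4 1 2 3 5 / 2 5 3 1 4 / 3 4 5 2 1 / 5 3 1 4 2 / 1 2 4 5 3.

1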